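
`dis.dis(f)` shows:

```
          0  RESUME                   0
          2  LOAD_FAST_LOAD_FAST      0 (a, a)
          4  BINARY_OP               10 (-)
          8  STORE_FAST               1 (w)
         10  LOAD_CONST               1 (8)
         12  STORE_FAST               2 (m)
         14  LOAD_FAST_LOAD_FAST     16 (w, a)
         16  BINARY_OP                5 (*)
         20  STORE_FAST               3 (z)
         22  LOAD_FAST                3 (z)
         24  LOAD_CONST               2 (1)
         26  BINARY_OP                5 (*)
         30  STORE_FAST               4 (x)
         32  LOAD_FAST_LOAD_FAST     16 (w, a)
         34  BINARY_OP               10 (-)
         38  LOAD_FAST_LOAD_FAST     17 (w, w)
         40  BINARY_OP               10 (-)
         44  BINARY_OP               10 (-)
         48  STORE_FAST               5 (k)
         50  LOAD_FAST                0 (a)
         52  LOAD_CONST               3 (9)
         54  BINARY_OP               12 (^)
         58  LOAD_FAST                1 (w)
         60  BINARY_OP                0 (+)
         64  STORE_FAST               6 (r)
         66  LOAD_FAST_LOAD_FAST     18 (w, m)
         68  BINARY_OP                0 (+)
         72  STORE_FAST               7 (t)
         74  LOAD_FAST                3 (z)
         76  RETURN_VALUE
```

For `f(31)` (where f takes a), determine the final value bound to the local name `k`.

-31

LOAD_FAST_LOAD_FAST a,a → push 31,31. Stack: [31, 31]
BINARY_OP - → 31 - 31 = 0. Stack: [0]
STORE_FAST w → w=0. Stack: []
LOAD_CONST → push 8. Stack: [8]
STORE_FAST m → m=8. Stack: []
LOAD_FAST_LOAD_FAST w,a → push 0,31. Stack: [0, 31]
BINARY_OP * → 0 * 31 = 0. Stack: [0]
STORE_FAST z → z=0. Stack: []
LOAD_FAST z → push 0. Stack: [0]
LOAD_CONST → push 1. Stack: [0, 1]
BINARY_OP * → 0 * 1 = 0. Stack: [0]
STORE_FAST x → x=0. Stack: []
LOAD_FAST_LOAD_FAST w,a → push 0,31. Stack: [0, 31]
BINARY_OP - → 0 - 31 = -31. Stack: [-31]
LOAD_FAST_LOAD_FAST w,w → push 0,0. Stack: [-31, 0, 0]
BINARY_OP - → 0 - 0 = 0. Stack: [-31, 0]
BINARY_OP - → -31 - 0 = -31. Stack: [-31]
STORE_FAST k → k=-31. Stack: []
LOAD_FAST a → push 31. Stack: [31]
LOAD_CONST → push 9. Stack: [31, 9]
BINARY_OP ^ → 31 ^ 9 = 22. Stack: [22]
LOAD_FAST w → push 0. Stack: [22, 0]
BINARY_OP + → 22 + 0 = 22. Stack: [22]
STORE_FAST r → r=22. Stack: []
LOAD_FAST_LOAD_FAST w,m → push 0,8. Stack: [0, 8]
BINARY_OP + → 0 + 8 = 8. Stack: [8]
STORE_FAST t → t=8. Stack: []
LOAD_FAST z → push 0. Stack: [0]
RETURN_VALUE → return 0.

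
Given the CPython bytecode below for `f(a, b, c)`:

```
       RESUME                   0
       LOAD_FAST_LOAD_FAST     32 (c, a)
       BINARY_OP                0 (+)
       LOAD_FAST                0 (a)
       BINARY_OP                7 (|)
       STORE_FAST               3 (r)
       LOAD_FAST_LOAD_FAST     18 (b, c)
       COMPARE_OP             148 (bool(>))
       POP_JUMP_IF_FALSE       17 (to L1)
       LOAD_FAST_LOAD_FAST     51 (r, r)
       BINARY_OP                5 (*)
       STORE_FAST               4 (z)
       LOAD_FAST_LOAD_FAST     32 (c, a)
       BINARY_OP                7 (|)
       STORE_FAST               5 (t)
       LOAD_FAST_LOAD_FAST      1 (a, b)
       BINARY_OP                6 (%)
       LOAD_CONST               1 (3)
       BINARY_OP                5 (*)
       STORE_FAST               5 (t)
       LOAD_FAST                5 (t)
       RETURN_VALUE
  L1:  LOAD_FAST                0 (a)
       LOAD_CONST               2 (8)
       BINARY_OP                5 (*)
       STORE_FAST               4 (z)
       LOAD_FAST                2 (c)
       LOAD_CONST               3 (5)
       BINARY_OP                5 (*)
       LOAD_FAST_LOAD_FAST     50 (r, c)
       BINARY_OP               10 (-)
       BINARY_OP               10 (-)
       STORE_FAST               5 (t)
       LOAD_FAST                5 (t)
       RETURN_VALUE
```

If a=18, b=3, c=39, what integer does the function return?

LOAD_FAST_LOAD_FAST c,a → push 39,18. Stack: [39, 18]
BINARY_OP + → 39 + 18 = 57. Stack: [57]
LOAD_FAST a → push 18. Stack: [57, 18]
BINARY_OP | → 57 | 18 = 59. Stack: [59]
STORE_FAST r → r=59. Stack: []
LOAD_FAST_LOAD_FAST b,c → push 3,39. Stack: [3, 39]
COMPARE_OP bool(>) → 3 vs 39 = False. Stack: [False]
POP_JUMP_IF_FALSE → pop False; jump. Stack: []
LOAD_FAST a → push 18. Stack: [18]
LOAD_CONST → push 8. Stack: [18, 8]
BINARY_OP * → 18 * 8 = 144. Stack: [144]
STORE_FAST z → z=144. Stack: []
LOAD_FAST c → push 39. Stack: [39]
LOAD_CONST → push 5. Stack: [39, 5]
BINARY_OP * → 39 * 5 = 195. Stack: [195]
LOAD_FAST_LOAD_FAST r,c → push 59,39. Stack: [195, 59, 39]
BINARY_OP - → 59 - 39 = 20. Stack: [195, 20]
BINARY_OP - → 195 - 20 = 175. Stack: [175]
STORE_FAST t → t=175. Stack: []
LOAD_FAST t → push 175. Stack: [175]
RETURN_VALUE → return 175.

175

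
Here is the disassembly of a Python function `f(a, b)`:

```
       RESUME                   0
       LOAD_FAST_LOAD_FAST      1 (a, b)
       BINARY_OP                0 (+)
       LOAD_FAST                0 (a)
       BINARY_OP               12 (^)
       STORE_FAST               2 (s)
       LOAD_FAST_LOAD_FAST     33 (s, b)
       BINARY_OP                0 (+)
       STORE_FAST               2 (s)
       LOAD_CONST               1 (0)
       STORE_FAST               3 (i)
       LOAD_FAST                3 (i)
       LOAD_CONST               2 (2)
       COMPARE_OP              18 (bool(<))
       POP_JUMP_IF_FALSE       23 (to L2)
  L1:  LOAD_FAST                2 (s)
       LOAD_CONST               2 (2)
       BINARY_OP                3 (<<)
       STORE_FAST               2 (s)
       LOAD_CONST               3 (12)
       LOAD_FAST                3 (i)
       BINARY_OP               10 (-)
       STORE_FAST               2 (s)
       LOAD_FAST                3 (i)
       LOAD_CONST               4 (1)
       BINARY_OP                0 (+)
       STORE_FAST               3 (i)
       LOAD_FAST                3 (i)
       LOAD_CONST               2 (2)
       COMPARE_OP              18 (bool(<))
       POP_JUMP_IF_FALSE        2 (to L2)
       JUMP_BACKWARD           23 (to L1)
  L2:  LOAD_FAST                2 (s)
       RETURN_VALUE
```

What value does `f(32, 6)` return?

11

LOAD_FAST_LOAD_FAST a,b → push 32,6. Stack: [32, 6]
BINARY_OP + → 32 + 6 = 38. Stack: [38]
LOAD_FAST a → push 32. Stack: [38, 32]
BINARY_OP ^ → 38 ^ 32 = 6. Stack: [6]
STORE_FAST s → s=6. Stack: []
LOAD_FAST_LOAD_FAST s,b → push 6,6. Stack: [6, 6]
BINARY_OP + → 6 + 6 = 12. Stack: [12]
STORE_FAST s → s=12. Stack: []
LOAD_CONST → push 0. Stack: [0]
STORE_FAST i → i=0. Stack: []
LOAD_FAST i → push 0. Stack: [0]
LOAD_CONST → push 2. Stack: [0, 2]
COMPARE_OP bool(<) → 0 vs 2 = True. Stack: [True]
POP_JUMP_IF_FALSE → pop True; no jump. Stack: []
LOAD_FAST s → push 12. Stack: [12]
LOAD_CONST → push 2. Stack: [12, 2]
BINARY_OP << → 12 << 2 = 48. Stack: [48]
STORE_FAST s → s=48. Stack: []
LOAD_CONST → push 12. Stack: [12]
LOAD_FAST i → push 0. Stack: [12, 0]
BINARY_OP - → 12 - 0 = 12. Stack: [12]
STORE_FAST s → s=12. Stack: []
LOAD_FAST i → push 0. Stack: [0]
LOAD_CONST → push 1. Stack: [0, 1]
BINARY_OP + → 0 + 1 = 1. Stack: [1]
STORE_FAST i → i=1. Stack: []
LOAD_FAST i → push 1. Stack: [1]
LOAD_CONST → push 2. Stack: [1, 2]
COMPARE_OP bool(<) → 1 vs 2 = True. Stack: [True]
POP_JUMP_IF_FALSE → pop True; no jump. Stack: []
LOAD_FAST s → push 12. Stack: [12]
LOAD_CONST → push 2. Stack: [12, 2]
BINARY_OP << → 12 << 2 = 48. Stack: [48]
STORE_FAST s → s=48. Stack: []
LOAD_CONST → push 12. Stack: [12]
LOAD_FAST i → push 1. Stack: [12, 1]
BINARY_OP - → 12 - 1 = 11. Stack: [11]
STORE_FAST s → s=11. Stack: []
LOAD_FAST i → push 1. Stack: [1]
LOAD_CONST → push 1. Stack: [1, 1]
BINARY_OP + → 1 + 1 = 2. Stack: [2]
STORE_FAST i → i=2. Stack: []
LOAD_FAST i → push 2. Stack: [2]
LOAD_CONST → push 2. Stack: [2, 2]
COMPARE_OP bool(<) → 2 vs 2 = False. Stack: [False]
POP_JUMP_IF_FALSE → pop False; jump. Stack: []
LOAD_FAST s → push 11. Stack: [11]
RETURN_VALUE → return 11.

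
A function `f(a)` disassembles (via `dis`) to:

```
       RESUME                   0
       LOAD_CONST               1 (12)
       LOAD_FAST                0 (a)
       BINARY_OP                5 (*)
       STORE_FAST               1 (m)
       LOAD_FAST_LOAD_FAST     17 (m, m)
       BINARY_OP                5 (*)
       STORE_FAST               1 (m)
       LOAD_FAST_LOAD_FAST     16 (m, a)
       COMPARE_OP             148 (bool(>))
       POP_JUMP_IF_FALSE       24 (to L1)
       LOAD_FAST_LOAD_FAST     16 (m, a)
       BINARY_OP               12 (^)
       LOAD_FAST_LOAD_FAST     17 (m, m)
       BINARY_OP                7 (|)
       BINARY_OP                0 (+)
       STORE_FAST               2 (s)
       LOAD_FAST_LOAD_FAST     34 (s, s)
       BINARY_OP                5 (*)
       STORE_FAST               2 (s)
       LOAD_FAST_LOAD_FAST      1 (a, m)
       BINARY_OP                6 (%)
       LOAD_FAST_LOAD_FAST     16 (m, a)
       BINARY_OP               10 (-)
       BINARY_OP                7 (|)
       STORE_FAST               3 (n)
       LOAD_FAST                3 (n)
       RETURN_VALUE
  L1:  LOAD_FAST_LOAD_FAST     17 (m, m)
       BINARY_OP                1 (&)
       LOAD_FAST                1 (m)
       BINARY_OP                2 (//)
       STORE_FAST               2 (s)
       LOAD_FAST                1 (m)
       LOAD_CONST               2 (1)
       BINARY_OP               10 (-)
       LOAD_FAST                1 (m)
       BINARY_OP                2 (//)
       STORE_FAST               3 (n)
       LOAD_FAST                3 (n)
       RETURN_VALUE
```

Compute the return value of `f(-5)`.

LOAD_CONST → push 12. Stack: [12]
LOAD_FAST a → push -5. Stack: [12, -5]
BINARY_OP * → 12 * -5 = -60. Stack: [-60]
STORE_FAST m → m=-60. Stack: []
LOAD_FAST_LOAD_FAST m,m → push -60,-60. Stack: [-60, -60]
BINARY_OP * → -60 * -60 = 3600. Stack: [3600]
STORE_FAST m → m=3600. Stack: []
LOAD_FAST_LOAD_FAST m,a → push 3600,-5. Stack: [3600, -5]
COMPARE_OP bool(>) → 3600 vs -5 = True. Stack: [True]
POP_JUMP_IF_FALSE → pop True; no jump. Stack: []
LOAD_FAST_LOAD_FAST m,a → push 3600,-5. Stack: [3600, -5]
BINARY_OP ^ → 3600 ^ -5 = -3605. Stack: [-3605]
LOAD_FAST_LOAD_FAST m,m → push 3600,3600. Stack: [-3605, 3600, 3600]
BINARY_OP | → 3600 | 3600 = 3600. Stack: [-3605, 3600]
BINARY_OP + → -3605 + 3600 = -5. Stack: [-5]
STORE_FAST s → s=-5. Stack: []
LOAD_FAST_LOAD_FAST s,s → push -5,-5. Stack: [-5, -5]
BINARY_OP * → -5 * -5 = 25. Stack: [25]
STORE_FAST s → s=25. Stack: []
LOAD_FAST_LOAD_FAST a,m → push -5,3600. Stack: [-5, 3600]
BINARY_OP % → -5 % 3600 = 3595. Stack: [3595]
LOAD_FAST_LOAD_FAST m,a → push 3600,-5. Stack: [3595, 3600, -5]
BINARY_OP - → 3600 - -5 = 3605. Stack: [3595, 3605]
BINARY_OP | → 3595 | 3605 = 3615. Stack: [3615]
STORE_FAST n → n=3615. Stack: []
LOAD_FAST n → push 3615. Stack: [3615]
RETURN_VALUE → return 3615.

3615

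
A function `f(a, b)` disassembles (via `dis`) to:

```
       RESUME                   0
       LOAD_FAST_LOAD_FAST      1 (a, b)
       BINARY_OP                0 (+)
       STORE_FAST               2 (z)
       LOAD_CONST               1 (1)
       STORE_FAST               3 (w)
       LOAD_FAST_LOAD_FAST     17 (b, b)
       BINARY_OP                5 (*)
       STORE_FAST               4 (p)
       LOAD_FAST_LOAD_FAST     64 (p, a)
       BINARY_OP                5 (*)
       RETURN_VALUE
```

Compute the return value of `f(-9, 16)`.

-2304

LOAD_FAST_LOAD_FAST a,b → push -9,16. Stack: [-9, 16]
BINARY_OP + → -9 + 16 = 7. Stack: [7]
STORE_FAST z → z=7. Stack: []
LOAD_CONST → push 1. Stack: [1]
STORE_FAST w → w=1. Stack: []
LOAD_FAST_LOAD_FAST b,b → push 16,16. Stack: [16, 16]
BINARY_OP * → 16 * 16 = 256. Stack: [256]
STORE_FAST p → p=256. Stack: []
LOAD_FAST_LOAD_FAST p,a → push 256,-9. Stack: [256, -9]
BINARY_OP * → 256 * -9 = -2304. Stack: [-2304]
RETURN_VALUE → return -2304.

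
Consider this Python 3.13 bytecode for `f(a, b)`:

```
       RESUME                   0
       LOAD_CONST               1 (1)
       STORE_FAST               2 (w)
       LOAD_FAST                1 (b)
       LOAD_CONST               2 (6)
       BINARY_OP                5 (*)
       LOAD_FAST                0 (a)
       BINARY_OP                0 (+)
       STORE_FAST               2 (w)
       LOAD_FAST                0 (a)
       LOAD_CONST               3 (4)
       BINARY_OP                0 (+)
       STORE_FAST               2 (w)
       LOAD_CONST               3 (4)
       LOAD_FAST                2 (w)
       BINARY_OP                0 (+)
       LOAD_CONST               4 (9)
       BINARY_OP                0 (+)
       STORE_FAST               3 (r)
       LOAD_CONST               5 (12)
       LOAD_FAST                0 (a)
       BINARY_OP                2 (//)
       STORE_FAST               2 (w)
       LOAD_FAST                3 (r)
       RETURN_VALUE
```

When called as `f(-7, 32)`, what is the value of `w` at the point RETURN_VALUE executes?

LOAD_CONST → push 1. Stack: [1]
STORE_FAST w → w=1. Stack: []
LOAD_FAST b → push 32. Stack: [32]
LOAD_CONST → push 6. Stack: [32, 6]
BINARY_OP * → 32 * 6 = 192. Stack: [192]
LOAD_FAST a → push -7. Stack: [192, -7]
BINARY_OP + → 192 + -7 = 185. Stack: [185]
STORE_FAST w → w=185. Stack: []
LOAD_FAST a → push -7. Stack: [-7]
LOAD_CONST → push 4. Stack: [-7, 4]
BINARY_OP + → -7 + 4 = -3. Stack: [-3]
STORE_FAST w → w=-3. Stack: []
LOAD_CONST → push 4. Stack: [4]
LOAD_FAST w → push -3. Stack: [4, -3]
BINARY_OP + → 4 + -3 = 1. Stack: [1]
LOAD_CONST → push 9. Stack: [1, 9]
BINARY_OP + → 1 + 9 = 10. Stack: [10]
STORE_FAST r → r=10. Stack: []
LOAD_CONST → push 12. Stack: [12]
LOAD_FAST a → push -7. Stack: [12, -7]
BINARY_OP // → 12 // -7 = -2. Stack: [-2]
STORE_FAST w → w=-2. Stack: []
LOAD_FAST r → push 10. Stack: [10]
RETURN_VALUE → return 10.

-2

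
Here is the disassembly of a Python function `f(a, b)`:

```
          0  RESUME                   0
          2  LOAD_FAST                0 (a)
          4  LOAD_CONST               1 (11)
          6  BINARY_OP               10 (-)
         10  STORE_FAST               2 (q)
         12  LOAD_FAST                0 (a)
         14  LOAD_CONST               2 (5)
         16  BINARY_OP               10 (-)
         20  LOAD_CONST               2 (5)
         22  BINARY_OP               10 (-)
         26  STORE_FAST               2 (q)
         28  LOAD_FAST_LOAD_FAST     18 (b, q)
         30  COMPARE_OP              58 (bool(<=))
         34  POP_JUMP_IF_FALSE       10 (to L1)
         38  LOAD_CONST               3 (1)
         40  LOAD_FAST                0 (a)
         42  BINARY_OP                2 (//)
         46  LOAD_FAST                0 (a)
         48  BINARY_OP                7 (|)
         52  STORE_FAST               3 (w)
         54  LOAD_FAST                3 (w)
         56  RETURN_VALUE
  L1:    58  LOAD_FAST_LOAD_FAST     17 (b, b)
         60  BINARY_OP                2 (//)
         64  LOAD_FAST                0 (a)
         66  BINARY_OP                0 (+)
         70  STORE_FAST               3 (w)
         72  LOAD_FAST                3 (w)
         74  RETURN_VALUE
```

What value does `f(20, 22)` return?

21

LOAD_FAST a → push 20. Stack: [20]
LOAD_CONST → push 11. Stack: [20, 11]
BINARY_OP - → 20 - 11 = 9. Stack: [9]
STORE_FAST q → q=9. Stack: []
LOAD_FAST a → push 20. Stack: [20]
LOAD_CONST → push 5. Stack: [20, 5]
BINARY_OP - → 20 - 5 = 15. Stack: [15]
LOAD_CONST → push 5. Stack: [15, 5]
BINARY_OP - → 15 - 5 = 10. Stack: [10]
STORE_FAST q → q=10. Stack: []
LOAD_FAST_LOAD_FAST b,q → push 22,10. Stack: [22, 10]
COMPARE_OP bool(<=) → 22 vs 10 = False. Stack: [False]
POP_JUMP_IF_FALSE → pop False; jump. Stack: []
LOAD_FAST_LOAD_FAST b,b → push 22,22. Stack: [22, 22]
BINARY_OP // → 22 // 22 = 1. Stack: [1]
LOAD_FAST a → push 20. Stack: [1, 20]
BINARY_OP + → 1 + 20 = 21. Stack: [21]
STORE_FAST w → w=21. Stack: []
LOAD_FAST w → push 21. Stack: [21]
RETURN_VALUE → return 21.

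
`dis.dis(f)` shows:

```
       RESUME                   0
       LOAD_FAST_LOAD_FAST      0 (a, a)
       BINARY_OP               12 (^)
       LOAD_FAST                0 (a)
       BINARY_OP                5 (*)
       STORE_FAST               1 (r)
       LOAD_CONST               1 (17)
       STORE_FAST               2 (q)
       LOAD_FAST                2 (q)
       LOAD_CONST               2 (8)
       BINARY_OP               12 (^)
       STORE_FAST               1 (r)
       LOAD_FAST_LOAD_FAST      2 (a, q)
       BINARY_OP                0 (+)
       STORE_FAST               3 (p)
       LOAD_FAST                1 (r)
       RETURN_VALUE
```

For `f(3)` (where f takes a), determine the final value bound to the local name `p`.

LOAD_FAST_LOAD_FAST a,a → push 3,3. Stack: [3, 3]
BINARY_OP ^ → 3 ^ 3 = 0. Stack: [0]
LOAD_FAST a → push 3. Stack: [0, 3]
BINARY_OP * → 0 * 3 = 0. Stack: [0]
STORE_FAST r → r=0. Stack: []
LOAD_CONST → push 17. Stack: [17]
STORE_FAST q → q=17. Stack: []
LOAD_FAST q → push 17. Stack: [17]
LOAD_CONST → push 8. Stack: [17, 8]
BINARY_OP ^ → 17 ^ 8 = 25. Stack: [25]
STORE_FAST r → r=25. Stack: []
LOAD_FAST_LOAD_FAST a,q → push 3,17. Stack: [3, 17]
BINARY_OP + → 3 + 17 = 20. Stack: [20]
STORE_FAST p → p=20. Stack: []
LOAD_FAST r → push 25. Stack: [25]
RETURN_VALUE → return 25.

20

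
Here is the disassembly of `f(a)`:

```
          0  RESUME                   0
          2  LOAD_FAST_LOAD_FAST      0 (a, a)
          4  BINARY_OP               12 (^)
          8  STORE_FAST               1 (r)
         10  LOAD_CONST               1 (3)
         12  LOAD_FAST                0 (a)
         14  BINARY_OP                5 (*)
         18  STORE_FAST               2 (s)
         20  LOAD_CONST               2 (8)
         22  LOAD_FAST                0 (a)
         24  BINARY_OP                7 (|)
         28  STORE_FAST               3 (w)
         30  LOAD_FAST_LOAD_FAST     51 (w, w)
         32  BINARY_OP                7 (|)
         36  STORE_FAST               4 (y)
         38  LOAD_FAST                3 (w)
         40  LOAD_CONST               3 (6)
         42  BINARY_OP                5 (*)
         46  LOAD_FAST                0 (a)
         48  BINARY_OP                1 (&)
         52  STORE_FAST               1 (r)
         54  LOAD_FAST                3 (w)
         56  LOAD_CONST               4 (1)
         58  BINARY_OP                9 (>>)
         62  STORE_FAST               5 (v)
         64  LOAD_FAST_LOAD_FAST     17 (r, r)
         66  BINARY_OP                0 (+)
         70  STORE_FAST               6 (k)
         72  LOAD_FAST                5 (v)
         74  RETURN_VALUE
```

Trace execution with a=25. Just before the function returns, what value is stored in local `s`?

75

LOAD_FAST_LOAD_FAST a,a → push 25,25. Stack: [25, 25]
BINARY_OP ^ → 25 ^ 25 = 0. Stack: [0]
STORE_FAST r → r=0. Stack: []
LOAD_CONST → push 3. Stack: [3]
LOAD_FAST a → push 25. Stack: [3, 25]
BINARY_OP * → 3 * 25 = 75. Stack: [75]
STORE_FAST s → s=75. Stack: []
LOAD_CONST → push 8. Stack: [8]
LOAD_FAST a → push 25. Stack: [8, 25]
BINARY_OP | → 8 | 25 = 25. Stack: [25]
STORE_FAST w → w=25. Stack: []
LOAD_FAST_LOAD_FAST w,w → push 25,25. Stack: [25, 25]
BINARY_OP | → 25 | 25 = 25. Stack: [25]
STORE_FAST y → y=25. Stack: []
LOAD_FAST w → push 25. Stack: [25]
LOAD_CONST → push 6. Stack: [25, 6]
BINARY_OP * → 25 * 6 = 150. Stack: [150]
LOAD_FAST a → push 25. Stack: [150, 25]
BINARY_OP & → 150 & 25 = 16. Stack: [16]
STORE_FAST r → r=16. Stack: []
LOAD_FAST w → push 25. Stack: [25]
LOAD_CONST → push 1. Stack: [25, 1]
BINARY_OP >> → 25 >> 1 = 12. Stack: [12]
STORE_FAST v → v=12. Stack: []
LOAD_FAST_LOAD_FAST r,r → push 16,16. Stack: [16, 16]
BINARY_OP + → 16 + 16 = 32. Stack: [32]
STORE_FAST k → k=32. Stack: []
LOAD_FAST v → push 12. Stack: [12]
RETURN_VALUE → return 12.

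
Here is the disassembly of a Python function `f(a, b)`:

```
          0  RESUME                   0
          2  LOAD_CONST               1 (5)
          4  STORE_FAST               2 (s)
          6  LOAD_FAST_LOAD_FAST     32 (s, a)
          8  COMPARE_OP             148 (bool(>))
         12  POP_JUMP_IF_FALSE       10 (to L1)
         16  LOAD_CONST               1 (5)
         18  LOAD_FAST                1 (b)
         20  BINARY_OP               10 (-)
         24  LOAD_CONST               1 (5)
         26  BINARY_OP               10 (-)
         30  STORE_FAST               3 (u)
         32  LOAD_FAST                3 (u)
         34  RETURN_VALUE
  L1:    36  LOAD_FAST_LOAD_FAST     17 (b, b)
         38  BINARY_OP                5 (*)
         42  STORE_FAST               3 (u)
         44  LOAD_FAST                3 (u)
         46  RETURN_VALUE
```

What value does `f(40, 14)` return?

LOAD_CONST → push 5. Stack: [5]
STORE_FAST s → s=5. Stack: []
LOAD_FAST_LOAD_FAST s,a → push 5,40. Stack: [5, 40]
COMPARE_OP bool(>) → 5 vs 40 = False. Stack: [False]
POP_JUMP_IF_FALSE → pop False; jump. Stack: []
LOAD_FAST_LOAD_FAST b,b → push 14,14. Stack: [14, 14]
BINARY_OP * → 14 * 14 = 196. Stack: [196]
STORE_FAST u → u=196. Stack: []
LOAD_FAST u → push 196. Stack: [196]
RETURN_VALUE → return 196.

196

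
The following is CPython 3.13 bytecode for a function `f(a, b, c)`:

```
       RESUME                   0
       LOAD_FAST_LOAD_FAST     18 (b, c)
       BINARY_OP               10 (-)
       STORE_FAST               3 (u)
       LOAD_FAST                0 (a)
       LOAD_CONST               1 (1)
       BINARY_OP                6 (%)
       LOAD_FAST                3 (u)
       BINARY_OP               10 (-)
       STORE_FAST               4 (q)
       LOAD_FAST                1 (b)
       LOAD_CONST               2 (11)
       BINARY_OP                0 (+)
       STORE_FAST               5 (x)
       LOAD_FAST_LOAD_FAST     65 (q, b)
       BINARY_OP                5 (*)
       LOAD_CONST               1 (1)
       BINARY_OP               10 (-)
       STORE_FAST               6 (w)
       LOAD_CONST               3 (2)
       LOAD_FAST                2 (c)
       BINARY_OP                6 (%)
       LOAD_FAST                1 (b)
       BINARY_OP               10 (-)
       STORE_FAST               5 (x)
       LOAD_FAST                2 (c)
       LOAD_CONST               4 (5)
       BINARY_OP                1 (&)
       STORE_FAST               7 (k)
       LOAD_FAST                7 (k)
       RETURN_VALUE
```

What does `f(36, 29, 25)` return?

1

LOAD_FAST_LOAD_FAST b,c → push 29,25. Stack: [29, 25]
BINARY_OP - → 29 - 25 = 4. Stack: [4]
STORE_FAST u → u=4. Stack: []
LOAD_FAST a → push 36. Stack: [36]
LOAD_CONST → push 1. Stack: [36, 1]
BINARY_OP % → 36 % 1 = 0. Stack: [0]
LOAD_FAST u → push 4. Stack: [0, 4]
BINARY_OP - → 0 - 4 = -4. Stack: [-4]
STORE_FAST q → q=-4. Stack: []
LOAD_FAST b → push 29. Stack: [29]
LOAD_CONST → push 11. Stack: [29, 11]
BINARY_OP + → 29 + 11 = 40. Stack: [40]
STORE_FAST x → x=40. Stack: []
LOAD_FAST_LOAD_FAST q,b → push -4,29. Stack: [-4, 29]
BINARY_OP * → -4 * 29 = -116. Stack: [-116]
LOAD_CONST → push 1. Stack: [-116, 1]
BINARY_OP - → -116 - 1 = -117. Stack: [-117]
STORE_FAST w → w=-117. Stack: []
LOAD_CONST → push 2. Stack: [2]
LOAD_FAST c → push 25. Stack: [2, 25]
BINARY_OP % → 2 % 25 = 2. Stack: [2]
LOAD_FAST b → push 29. Stack: [2, 29]
BINARY_OP - → 2 - 29 = -27. Stack: [-27]
STORE_FAST x → x=-27. Stack: []
LOAD_FAST c → push 25. Stack: [25]
LOAD_CONST → push 5. Stack: [25, 5]
BINARY_OP & → 25 & 5 = 1. Stack: [1]
STORE_FAST k → k=1. Stack: []
LOAD_FAST k → push 1. Stack: [1]
RETURN_VALUE → return 1.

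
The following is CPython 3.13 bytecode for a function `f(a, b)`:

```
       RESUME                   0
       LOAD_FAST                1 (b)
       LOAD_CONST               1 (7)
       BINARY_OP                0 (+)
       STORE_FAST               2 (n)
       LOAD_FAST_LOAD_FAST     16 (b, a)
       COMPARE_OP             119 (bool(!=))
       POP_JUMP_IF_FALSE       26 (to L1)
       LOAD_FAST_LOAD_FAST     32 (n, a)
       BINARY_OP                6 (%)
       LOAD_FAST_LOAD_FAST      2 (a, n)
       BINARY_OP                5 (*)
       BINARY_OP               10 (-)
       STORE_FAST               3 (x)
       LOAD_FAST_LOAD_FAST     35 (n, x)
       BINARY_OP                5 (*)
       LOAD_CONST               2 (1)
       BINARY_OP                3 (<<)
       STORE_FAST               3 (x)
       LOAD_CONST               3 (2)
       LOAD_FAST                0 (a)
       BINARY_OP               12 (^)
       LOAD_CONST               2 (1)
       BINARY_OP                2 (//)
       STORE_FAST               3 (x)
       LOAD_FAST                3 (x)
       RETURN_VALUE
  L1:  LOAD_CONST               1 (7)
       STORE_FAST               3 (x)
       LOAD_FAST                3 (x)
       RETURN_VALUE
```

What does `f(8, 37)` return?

LOAD_FAST b → push 37. Stack: [37]
LOAD_CONST → push 7. Stack: [37, 7]
BINARY_OP + → 37 + 7 = 44. Stack: [44]
STORE_FAST n → n=44. Stack: []
LOAD_FAST_LOAD_FAST b,a → push 37,8. Stack: [37, 8]
COMPARE_OP bool(!=) → 37 vs 8 = True. Stack: [True]
POP_JUMP_IF_FALSE → pop True; no jump. Stack: []
LOAD_FAST_LOAD_FAST n,a → push 44,8. Stack: [44, 8]
BINARY_OP % → 44 % 8 = 4. Stack: [4]
LOAD_FAST_LOAD_FAST a,n → push 8,44. Stack: [4, 8, 44]
BINARY_OP * → 8 * 44 = 352. Stack: [4, 352]
BINARY_OP - → 4 - 352 = -348. Stack: [-348]
STORE_FAST x → x=-348. Stack: []
LOAD_FAST_LOAD_FAST n,x → push 44,-348. Stack: [44, -348]
BINARY_OP * → 44 * -348 = -15312. Stack: [-15312]
LOAD_CONST → push 1. Stack: [-15312, 1]
BINARY_OP << → -15312 << 1 = -30624. Stack: [-30624]
STORE_FAST x → x=-30624. Stack: []
LOAD_CONST → push 2. Stack: [2]
LOAD_FAST a → push 8. Stack: [2, 8]
BINARY_OP ^ → 2 ^ 8 = 10. Stack: [10]
LOAD_CONST → push 1. Stack: [10, 1]
BINARY_OP // → 10 // 1 = 10. Stack: [10]
STORE_FAST x → x=10. Stack: []
LOAD_FAST x → push 10. Stack: [10]
RETURN_VALUE → return 10.

10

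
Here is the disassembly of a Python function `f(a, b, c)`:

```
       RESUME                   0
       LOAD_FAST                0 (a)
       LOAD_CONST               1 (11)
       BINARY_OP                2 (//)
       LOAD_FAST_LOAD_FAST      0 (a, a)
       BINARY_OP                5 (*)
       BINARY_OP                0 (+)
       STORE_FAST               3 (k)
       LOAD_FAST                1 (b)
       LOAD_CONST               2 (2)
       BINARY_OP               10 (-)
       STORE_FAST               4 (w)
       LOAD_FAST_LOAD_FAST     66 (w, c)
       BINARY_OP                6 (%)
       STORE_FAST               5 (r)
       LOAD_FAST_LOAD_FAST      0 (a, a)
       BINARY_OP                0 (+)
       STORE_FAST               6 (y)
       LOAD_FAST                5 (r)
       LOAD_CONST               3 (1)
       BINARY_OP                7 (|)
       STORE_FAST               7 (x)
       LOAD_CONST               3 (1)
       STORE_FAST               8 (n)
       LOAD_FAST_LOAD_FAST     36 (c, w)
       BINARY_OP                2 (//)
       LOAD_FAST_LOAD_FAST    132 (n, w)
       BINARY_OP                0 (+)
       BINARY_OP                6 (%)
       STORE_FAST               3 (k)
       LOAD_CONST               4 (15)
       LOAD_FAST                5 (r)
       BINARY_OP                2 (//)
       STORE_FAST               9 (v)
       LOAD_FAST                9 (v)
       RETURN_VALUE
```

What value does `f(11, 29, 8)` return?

5

LOAD_FAST a → push 11. Stack: [11]
LOAD_CONST → push 11. Stack: [11, 11]
BINARY_OP // → 11 // 11 = 1. Stack: [1]
LOAD_FAST_LOAD_FAST a,a → push 11,11. Stack: [1, 11, 11]
BINARY_OP * → 11 * 11 = 121. Stack: [1, 121]
BINARY_OP + → 1 + 121 = 122. Stack: [122]
STORE_FAST k → k=122. Stack: []
LOAD_FAST b → push 29. Stack: [29]
LOAD_CONST → push 2. Stack: [29, 2]
BINARY_OP - → 29 - 2 = 27. Stack: [27]
STORE_FAST w → w=27. Stack: []
LOAD_FAST_LOAD_FAST w,c → push 27,8. Stack: [27, 8]
BINARY_OP % → 27 % 8 = 3. Stack: [3]
STORE_FAST r → r=3. Stack: []
LOAD_FAST_LOAD_FAST a,a → push 11,11. Stack: [11, 11]
BINARY_OP + → 11 + 11 = 22. Stack: [22]
STORE_FAST y → y=22. Stack: []
LOAD_FAST r → push 3. Stack: [3]
LOAD_CONST → push 1. Stack: [3, 1]
BINARY_OP | → 3 | 1 = 3. Stack: [3]
STORE_FAST x → x=3. Stack: []
LOAD_CONST → push 1. Stack: [1]
STORE_FAST n → n=1. Stack: []
LOAD_FAST_LOAD_FAST c,w → push 8,27. Stack: [8, 27]
BINARY_OP // → 8 // 27 = 0. Stack: [0]
LOAD_FAST_LOAD_FAST n,w → push 1,27. Stack: [0, 1, 27]
BINARY_OP + → 1 + 27 = 28. Stack: [0, 28]
BINARY_OP % → 0 % 28 = 0. Stack: [0]
STORE_FAST k → k=0. Stack: []
LOAD_CONST → push 15. Stack: [15]
LOAD_FAST r → push 3. Stack: [15, 3]
BINARY_OP // → 15 // 3 = 5. Stack: [5]
STORE_FAST v → v=5. Stack: []
LOAD_FAST v → push 5. Stack: [5]
RETURN_VALUE → return 5.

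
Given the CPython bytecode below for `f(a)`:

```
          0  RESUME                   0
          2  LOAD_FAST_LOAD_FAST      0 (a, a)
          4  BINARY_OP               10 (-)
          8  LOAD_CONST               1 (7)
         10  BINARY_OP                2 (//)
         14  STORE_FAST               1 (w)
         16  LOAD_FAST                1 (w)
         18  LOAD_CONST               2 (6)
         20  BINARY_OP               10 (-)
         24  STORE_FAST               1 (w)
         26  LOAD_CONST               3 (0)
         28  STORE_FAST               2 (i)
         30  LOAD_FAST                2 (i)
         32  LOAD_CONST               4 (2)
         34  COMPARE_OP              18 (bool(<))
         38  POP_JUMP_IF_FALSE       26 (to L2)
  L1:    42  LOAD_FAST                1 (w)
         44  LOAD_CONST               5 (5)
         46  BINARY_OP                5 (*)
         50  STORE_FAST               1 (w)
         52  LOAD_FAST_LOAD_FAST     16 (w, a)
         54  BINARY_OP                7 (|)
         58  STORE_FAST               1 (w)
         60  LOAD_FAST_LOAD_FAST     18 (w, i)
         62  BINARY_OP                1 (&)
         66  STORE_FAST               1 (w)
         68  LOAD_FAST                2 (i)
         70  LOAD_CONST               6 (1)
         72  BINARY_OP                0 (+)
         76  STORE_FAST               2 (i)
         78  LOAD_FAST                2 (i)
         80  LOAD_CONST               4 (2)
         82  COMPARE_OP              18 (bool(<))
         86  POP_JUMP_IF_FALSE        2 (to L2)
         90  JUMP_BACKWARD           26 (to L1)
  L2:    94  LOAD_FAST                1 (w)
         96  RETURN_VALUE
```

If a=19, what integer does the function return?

1

LOAD_FAST_LOAD_FAST a,a → push 19,19. Stack: [19, 19]
BINARY_OP - → 19 - 19 = 0. Stack: [0]
LOAD_CONST → push 7. Stack: [0, 7]
BINARY_OP // → 0 // 7 = 0. Stack: [0]
STORE_FAST w → w=0. Stack: []
LOAD_FAST w → push 0. Stack: [0]
LOAD_CONST → push 6. Stack: [0, 6]
BINARY_OP - → 0 - 6 = -6. Stack: [-6]
STORE_FAST w → w=-6. Stack: []
LOAD_CONST → push 0. Stack: [0]
STORE_FAST i → i=0. Stack: []
LOAD_FAST i → push 0. Stack: [0]
LOAD_CONST → push 2. Stack: [0, 2]
COMPARE_OP bool(<) → 0 vs 2 = True. Stack: [True]
POP_JUMP_IF_FALSE → pop True; no jump. Stack: []
LOAD_FAST w → push -6. Stack: [-6]
LOAD_CONST → push 5. Stack: [-6, 5]
BINARY_OP * → -6 * 5 = -30. Stack: [-30]
STORE_FAST w → w=-30. Stack: []
LOAD_FAST_LOAD_FAST w,a → push -30,19. Stack: [-30, 19]
BINARY_OP | → -30 | 19 = -13. Stack: [-13]
STORE_FAST w → w=-13. Stack: []
LOAD_FAST_LOAD_FAST w,i → push -13,0. Stack: [-13, 0]
BINARY_OP & → -13 & 0 = 0. Stack: [0]
STORE_FAST w → w=0. Stack: []
LOAD_FAST i → push 0. Stack: [0]
LOAD_CONST → push 1. Stack: [0, 1]
BINARY_OP + → 0 + 1 = 1. Stack: [1]
STORE_FAST i → i=1. Stack: []
LOAD_FAST i → push 1. Stack: [1]
LOAD_CONST → push 2. Stack: [1, 2]
COMPARE_OP bool(<) → 1 vs 2 = True. Stack: [True]
POP_JUMP_IF_FALSE → pop True; no jump. Stack: []
LOAD_FAST w → push 0. Stack: [0]
LOAD_CONST → push 5. Stack: [0, 5]
BINARY_OP * → 0 * 5 = 0. Stack: [0]
STORE_FAST w → w=0. Stack: []
LOAD_FAST_LOAD_FAST w,a → push 0,19. Stack: [0, 19]
BINARY_OP | → 0 | 19 = 19. Stack: [19]
STORE_FAST w → w=19. Stack: []
LOAD_FAST_LOAD_FAST w,i → push 19,1. Stack: [19, 1]
BINARY_OP & → 19 & 1 = 1. Stack: [1]
STORE_FAST w → w=1. Stack: []
LOAD_FAST i → push 1. Stack: [1]
LOAD_CONST → push 1. Stack: [1, 1]
BINARY_OP + → 1 + 1 = 2. Stack: [2]
STORE_FAST i → i=2. Stack: []
LOAD_FAST i → push 2. Stack: [2]
LOAD_CONST → push 2. Stack: [2, 2]
COMPARE_OP bool(<) → 2 vs 2 = False. Stack: [False]
POP_JUMP_IF_FALSE → pop False; jump. Stack: []
LOAD_FAST w → push 1. Stack: [1]
RETURN_VALUE → return 1.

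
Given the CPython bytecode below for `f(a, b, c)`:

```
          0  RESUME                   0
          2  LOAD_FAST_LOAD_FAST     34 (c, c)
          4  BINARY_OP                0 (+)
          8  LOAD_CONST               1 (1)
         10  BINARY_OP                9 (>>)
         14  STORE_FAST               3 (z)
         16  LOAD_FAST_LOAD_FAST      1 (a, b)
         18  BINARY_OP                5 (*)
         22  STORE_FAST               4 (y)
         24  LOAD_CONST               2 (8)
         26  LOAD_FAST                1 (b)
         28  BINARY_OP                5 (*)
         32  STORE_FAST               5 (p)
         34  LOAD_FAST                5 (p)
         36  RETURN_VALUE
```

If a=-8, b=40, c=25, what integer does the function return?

320

LOAD_FAST_LOAD_FAST c,c → push 25,25. Stack: [25, 25]
BINARY_OP + → 25 + 25 = 50. Stack: [50]
LOAD_CONST → push 1. Stack: [50, 1]
BINARY_OP >> → 50 >> 1 = 25. Stack: [25]
STORE_FAST z → z=25. Stack: []
LOAD_FAST_LOAD_FAST a,b → push -8,40. Stack: [-8, 40]
BINARY_OP * → -8 * 40 = -320. Stack: [-320]
STORE_FAST y → y=-320. Stack: []
LOAD_CONST → push 8. Stack: [8]
LOAD_FAST b → push 40. Stack: [8, 40]
BINARY_OP * → 8 * 40 = 320. Stack: [320]
STORE_FAST p → p=320. Stack: []
LOAD_FAST p → push 320. Stack: [320]
RETURN_VALUE → return 320.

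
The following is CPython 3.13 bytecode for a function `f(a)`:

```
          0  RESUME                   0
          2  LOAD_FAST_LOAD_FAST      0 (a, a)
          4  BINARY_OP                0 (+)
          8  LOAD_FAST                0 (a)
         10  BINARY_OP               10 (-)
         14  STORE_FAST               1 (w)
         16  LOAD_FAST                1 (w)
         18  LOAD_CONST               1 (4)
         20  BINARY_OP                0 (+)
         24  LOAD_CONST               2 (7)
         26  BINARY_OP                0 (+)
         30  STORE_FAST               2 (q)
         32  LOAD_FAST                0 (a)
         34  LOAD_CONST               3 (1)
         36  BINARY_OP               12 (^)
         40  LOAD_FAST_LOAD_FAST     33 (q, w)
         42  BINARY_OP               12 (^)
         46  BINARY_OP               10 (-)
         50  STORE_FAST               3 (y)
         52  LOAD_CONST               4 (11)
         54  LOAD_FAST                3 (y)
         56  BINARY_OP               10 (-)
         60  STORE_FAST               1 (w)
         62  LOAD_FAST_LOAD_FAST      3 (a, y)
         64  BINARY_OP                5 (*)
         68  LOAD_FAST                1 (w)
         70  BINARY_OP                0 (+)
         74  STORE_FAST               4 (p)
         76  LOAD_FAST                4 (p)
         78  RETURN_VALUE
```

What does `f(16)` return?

101

LOAD_FAST_LOAD_FAST a,a → push 16,16. Stack: [16, 16]
BINARY_OP + → 16 + 16 = 32. Stack: [32]
LOAD_FAST a → push 16. Stack: [32, 16]
BINARY_OP - → 32 - 16 = 16. Stack: [16]
STORE_FAST w → w=16. Stack: []
LOAD_FAST w → push 16. Stack: [16]
LOAD_CONST → push 4. Stack: [16, 4]
BINARY_OP + → 16 + 4 = 20. Stack: [20]
LOAD_CONST → push 7. Stack: [20, 7]
BINARY_OP + → 20 + 7 = 27. Stack: [27]
STORE_FAST q → q=27. Stack: []
LOAD_FAST a → push 16. Stack: [16]
LOAD_CONST → push 1. Stack: [16, 1]
BINARY_OP ^ → 16 ^ 1 = 17. Stack: [17]
LOAD_FAST_LOAD_FAST q,w → push 27,16. Stack: [17, 27, 16]
BINARY_OP ^ → 27 ^ 16 = 11. Stack: [17, 11]
BINARY_OP - → 17 - 11 = 6. Stack: [6]
STORE_FAST y → y=6. Stack: []
LOAD_CONST → push 11. Stack: [11]
LOAD_FAST y → push 6. Stack: [11, 6]
BINARY_OP - → 11 - 6 = 5. Stack: [5]
STORE_FAST w → w=5. Stack: []
LOAD_FAST_LOAD_FAST a,y → push 16,6. Stack: [16, 6]
BINARY_OP * → 16 * 6 = 96. Stack: [96]
LOAD_FAST w → push 5. Stack: [96, 5]
BINARY_OP + → 96 + 5 = 101. Stack: [101]
STORE_FAST p → p=101. Stack: []
LOAD_FAST p → push 101. Stack: [101]
RETURN_VALUE → return 101.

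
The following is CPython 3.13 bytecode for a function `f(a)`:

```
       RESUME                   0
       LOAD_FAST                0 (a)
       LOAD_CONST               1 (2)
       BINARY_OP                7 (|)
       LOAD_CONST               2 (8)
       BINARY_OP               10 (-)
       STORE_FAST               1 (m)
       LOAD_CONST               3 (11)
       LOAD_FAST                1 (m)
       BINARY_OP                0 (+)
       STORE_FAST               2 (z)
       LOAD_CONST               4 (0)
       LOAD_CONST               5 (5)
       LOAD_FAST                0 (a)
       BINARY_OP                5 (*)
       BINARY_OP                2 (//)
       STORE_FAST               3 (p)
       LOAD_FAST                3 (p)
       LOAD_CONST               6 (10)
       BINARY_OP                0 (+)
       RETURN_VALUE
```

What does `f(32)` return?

10

LOAD_FAST a → push 32. Stack: [32]
LOAD_CONST → push 2. Stack: [32, 2]
BINARY_OP | → 32 | 2 = 34. Stack: [34]
LOAD_CONST → push 8. Stack: [34, 8]
BINARY_OP - → 34 - 8 = 26. Stack: [26]
STORE_FAST m → m=26. Stack: []
LOAD_CONST → push 11. Stack: [11]
LOAD_FAST m → push 26. Stack: [11, 26]
BINARY_OP + → 11 + 26 = 37. Stack: [37]
STORE_FAST z → z=37. Stack: []
LOAD_CONST → push 0. Stack: [0]
LOAD_CONST → push 5. Stack: [0, 5]
LOAD_FAST a → push 32. Stack: [0, 5, 32]
BINARY_OP * → 5 * 32 = 160. Stack: [0, 160]
BINARY_OP // → 0 // 160 = 0. Stack: [0]
STORE_FAST p → p=0. Stack: []
LOAD_FAST p → push 0. Stack: [0]
LOAD_CONST → push 10. Stack: [0, 10]
BINARY_OP + → 0 + 10 = 10. Stack: [10]
RETURN_VALUE → return 10.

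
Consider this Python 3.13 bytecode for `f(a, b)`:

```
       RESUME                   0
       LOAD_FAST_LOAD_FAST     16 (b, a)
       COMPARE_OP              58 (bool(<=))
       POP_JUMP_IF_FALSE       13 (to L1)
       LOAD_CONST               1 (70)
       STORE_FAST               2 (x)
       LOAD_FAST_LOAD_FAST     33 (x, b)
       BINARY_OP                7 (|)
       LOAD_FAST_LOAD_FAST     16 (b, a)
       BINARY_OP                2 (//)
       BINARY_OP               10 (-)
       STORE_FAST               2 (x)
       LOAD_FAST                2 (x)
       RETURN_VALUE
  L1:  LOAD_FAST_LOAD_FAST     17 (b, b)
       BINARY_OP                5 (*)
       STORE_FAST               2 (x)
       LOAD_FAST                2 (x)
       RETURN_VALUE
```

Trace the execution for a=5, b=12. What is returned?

144

LOAD_FAST_LOAD_FAST b,a → push 12,5. Stack: [12, 5]
COMPARE_OP bool(<=) → 12 vs 5 = False. Stack: [False]
POP_JUMP_IF_FALSE → pop False; jump. Stack: []
LOAD_FAST_LOAD_FAST b,b → push 12,12. Stack: [12, 12]
BINARY_OP * → 12 * 12 = 144. Stack: [144]
STORE_FAST x → x=144. Stack: []
LOAD_FAST x → push 144. Stack: [144]
RETURN_VALUE → return 144.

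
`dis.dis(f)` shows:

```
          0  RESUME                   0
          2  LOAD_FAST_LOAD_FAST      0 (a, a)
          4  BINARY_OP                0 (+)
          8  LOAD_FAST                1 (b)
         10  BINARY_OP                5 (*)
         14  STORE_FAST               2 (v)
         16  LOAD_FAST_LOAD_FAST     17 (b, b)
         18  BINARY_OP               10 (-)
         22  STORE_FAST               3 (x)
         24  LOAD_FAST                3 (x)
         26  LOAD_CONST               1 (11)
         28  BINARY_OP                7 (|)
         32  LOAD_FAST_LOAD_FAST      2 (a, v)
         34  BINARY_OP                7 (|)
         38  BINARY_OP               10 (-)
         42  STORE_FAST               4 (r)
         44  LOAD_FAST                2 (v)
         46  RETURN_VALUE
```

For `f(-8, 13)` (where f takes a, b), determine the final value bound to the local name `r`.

LOAD_FAST_LOAD_FAST a,a → push -8,-8. Stack: [-8, -8]
BINARY_OP + → -8 + -8 = -16. Stack: [-16]
LOAD_FAST b → push 13. Stack: [-16, 13]
BINARY_OP * → -16 * 13 = -208. Stack: [-208]
STORE_FAST v → v=-208. Stack: []
LOAD_FAST_LOAD_FAST b,b → push 13,13. Stack: [13, 13]
BINARY_OP - → 13 - 13 = 0. Stack: [0]
STORE_FAST x → x=0. Stack: []
LOAD_FAST x → push 0. Stack: [0]
LOAD_CONST → push 11. Stack: [0, 11]
BINARY_OP | → 0 | 11 = 11. Stack: [11]
LOAD_FAST_LOAD_FAST a,v → push -8,-208. Stack: [11, -8, -208]
BINARY_OP | → -8 | -208 = -8. Stack: [11, -8]
BINARY_OP - → 11 - -8 = 19. Stack: [19]
STORE_FAST r → r=19. Stack: []
LOAD_FAST v → push -208. Stack: [-208]
RETURN_VALUE → return -208.

19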